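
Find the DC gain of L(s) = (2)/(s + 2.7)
DC gain = L(0) = num(0)/den(0) = 2/2.7 = 0.7407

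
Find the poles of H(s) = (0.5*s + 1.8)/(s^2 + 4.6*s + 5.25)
Set denominator = 0: s^2 + 4.6*s + 5.25 = (s + 2.5)(s + 2.1) = 0 → Poles: -2.1, -2.5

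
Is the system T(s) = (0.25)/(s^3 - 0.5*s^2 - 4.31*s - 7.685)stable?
Denominator: s^3 - 0.5*s^2 - 4.31*s - 7.685 = (s - 2.9)(s^2 + 2.4*s + 2.65). Poles: -1.2 + 1.1j, -1.2 - 1.1j, 2.9. All Re(p)<0: No (unstable)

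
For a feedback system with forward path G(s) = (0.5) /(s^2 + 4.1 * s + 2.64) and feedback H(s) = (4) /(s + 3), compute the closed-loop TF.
Closed-loop T = G/(1+GH).
Numerator: G_num * H_den = 0.5*s + 1.5.
Denominator: G_den * H_den + G_num * H_num = (s^3 + 7.1*s^2 + 14.94*s + 7.92) + (2) = s^3 + 7.1*s^2 + 14.94*s + 9.92.
T(s) = (0.5*s + 1.5)/(s^3 + 7.1*s^2 + 14.94*s + 9.92)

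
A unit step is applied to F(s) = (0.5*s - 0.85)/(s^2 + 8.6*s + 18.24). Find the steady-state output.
FVT: lim_{t→∞} y(t) = lim_{s→0} s*Y(s) where Y(s) = F(s)/s.
= lim_{s→0} F(s) = F(0) = num(0)/den(0) = -0.85/18.24 = -0.0466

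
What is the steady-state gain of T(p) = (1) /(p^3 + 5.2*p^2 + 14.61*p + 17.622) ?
DC gain = T(0) = num(0)/den(0) = 1/17.622 = 0.05675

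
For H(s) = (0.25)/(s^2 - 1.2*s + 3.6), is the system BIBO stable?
Denominator: s^2 - 1.2*s + 3.6. Poles: 0.6 + 1.8j, 0.6 - 1.8j. All Re(p)<0: No (unstable)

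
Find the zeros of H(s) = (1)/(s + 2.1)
Numerator is a nonzero constant (1) → Zeros: none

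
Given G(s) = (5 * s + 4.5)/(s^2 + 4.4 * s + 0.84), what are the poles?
Set denominator = 0: s^2 + 4.4*s + 0.84 = (s + 0.2)(s + 4.2) = 0 → Poles: -0.2, -4.2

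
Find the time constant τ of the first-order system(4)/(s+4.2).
First-order system: τ = -1/pole. Pole = -4.2. τ = -1/(-4.2) = 0.2381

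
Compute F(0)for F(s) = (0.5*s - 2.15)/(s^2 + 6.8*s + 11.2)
DC gain = F(0) = num(0)/den(0) = -2.15/11.2 = -0.192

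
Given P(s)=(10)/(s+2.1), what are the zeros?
Numerator is a nonzero constant (10) → Zeros: none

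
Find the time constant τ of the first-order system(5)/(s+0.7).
First-order system: τ = -1/pole. Pole = -0.7. τ = -1/(-0.7) = 1.429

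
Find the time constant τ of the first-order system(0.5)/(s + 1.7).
First-order system: τ = -1/pole. Pole = -1.7. τ = -1/(-1.7) = 0.5882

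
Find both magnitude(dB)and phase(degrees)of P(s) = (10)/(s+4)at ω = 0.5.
Substitute s = j*0.5: P(j0.5) = 2.46154 - 0.307692j.
|P| = 20*log₁₀(sqrt(Re²+Im²)) = 7.89 dB.
∠P = atan2(Im, Re) = -7.13°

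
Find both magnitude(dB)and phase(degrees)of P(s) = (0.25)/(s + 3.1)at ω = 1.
Substitute s = j*1: P(j1) = 0.0730443 - 0.0235627j.
|P| = 20*log₁₀(sqrt(Re²+Im²)) = -22.30 dB.
∠P = atan2(Im, Re) = -17.88°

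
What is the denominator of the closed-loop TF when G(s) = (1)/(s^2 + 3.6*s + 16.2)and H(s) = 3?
Characteristic poly = G_den * H_den + G_num * H_num = (s^2 + 3.6*s + 16.2) + (3) = s^2 + 3.6*s + 19.2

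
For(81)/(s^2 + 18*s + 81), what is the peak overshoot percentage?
Standard form: ωn²/(s²+2ζωn·s+ωn²) → ωn = 9, ζ = 1.
ζ ≥ 1, so the response is non-oscillatory: peak overshoot = 0%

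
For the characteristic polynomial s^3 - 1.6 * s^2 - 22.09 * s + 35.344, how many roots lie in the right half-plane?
Factor: s^3 - 1.6*s^2 - 22.09*s + 35.344 = (s - 1.6)(s - 4.7)(s + 4.7).
Roots: -4.7, 1.6, 4.7.
RHP roots (Re>0): 2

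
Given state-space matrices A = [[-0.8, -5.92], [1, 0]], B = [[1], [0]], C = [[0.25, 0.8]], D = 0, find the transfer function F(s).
F(s) = C(sI - A)⁻¹B + D.
Characteristic polynomial det(sI - A) = s^2 + 0.8*s + 5.92.
Numerator from C·adj(sI-A)·B + D·det(sI-A) = 0.25*s + 0.8.
F(s) = (0.25*s + 0.8)/(s^2 + 0.8*s + 5.92)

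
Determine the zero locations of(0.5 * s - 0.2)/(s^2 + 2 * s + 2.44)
Set numerator = 0: 0.5*s - 0.2 = 0 → Zeros: 0.4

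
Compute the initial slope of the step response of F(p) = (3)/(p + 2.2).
IVT: y'(0⁺) = lim_{p→∞} p²·Y(p) = lim_{p→∞} p·F(p).
deg(num) = 0, deg(den) = 1, relative degree = 1, so p·F(p) → (leading num)/(leading den) = 3/1 = 3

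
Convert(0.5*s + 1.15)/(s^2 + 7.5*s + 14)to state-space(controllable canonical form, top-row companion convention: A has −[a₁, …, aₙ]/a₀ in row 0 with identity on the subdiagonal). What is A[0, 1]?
Reachable canonical form for den = s^2 + 7.5*s + 14: top row of A = -[a₁,a₂,...,aₙ]/a₀, ones on the subdiagonal, zeros elsewhere.
A = [[-7.5, -14], [1, 0]].
A[0,1] = -14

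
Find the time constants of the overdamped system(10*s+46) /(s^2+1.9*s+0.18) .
Overdamped: real poles at -0.1, -1.8. τ = -1/pole → τ₁ = 10, τ₂ = 0.5556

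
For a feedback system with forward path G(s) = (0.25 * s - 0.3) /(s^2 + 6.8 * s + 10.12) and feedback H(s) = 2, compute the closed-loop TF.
Closed-loop T = G/(1+GH).
Numerator: G_num * H_den = 0.25*s - 0.3.
Denominator: G_den * H_den + G_num * H_num = (s^2 + 6.8*s + 10.12) + (0.5*s - 0.6) = s^2 + 7.3*s + 9.52.
T(s) = (0.25*s - 0.3)/(s^2 + 7.3*s + 9.52)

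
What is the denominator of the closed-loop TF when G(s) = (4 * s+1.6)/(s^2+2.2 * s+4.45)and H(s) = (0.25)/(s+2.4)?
Characteristic poly = G_den * H_den + G_num * H_num = (s^3 + 4.6*s^2 + 9.73*s + 10.68) + (s + 0.4) = s^3 + 4.6*s^2 + 10.73*s + 11.08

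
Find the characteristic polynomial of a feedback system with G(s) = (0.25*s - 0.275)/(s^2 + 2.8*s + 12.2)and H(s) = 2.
Characteristic poly = G_den * H_den + G_num * H_num = (s^2 + 2.8*s + 12.2) + (0.5*s - 0.55) = s^2 + 3.3*s + 11.65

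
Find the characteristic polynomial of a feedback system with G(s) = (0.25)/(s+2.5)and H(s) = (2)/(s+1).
Characteristic poly = G_den * H_den + G_num * H_num = (s^2 + 3.5*s + 2.5) + (0.5) = s^2 + 3.5*s + 3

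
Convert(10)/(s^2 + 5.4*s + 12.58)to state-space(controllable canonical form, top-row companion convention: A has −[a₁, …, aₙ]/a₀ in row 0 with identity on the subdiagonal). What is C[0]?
Reachable canonical form: C = numerator coefficients (right-aligned, zero-padded to length n).
num = 10, C = [[0, 10]].
C[0] = 0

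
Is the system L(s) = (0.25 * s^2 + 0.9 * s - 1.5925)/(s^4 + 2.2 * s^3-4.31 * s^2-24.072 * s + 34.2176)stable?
Denominator: s^4 + 2.2*s^3 - 4.31*s^2 - 24.072*s + 34.2176 = (s - 1.7)(s - 1.7)(s^2 + 5.6*s + 11.84). Poles: -2.8 + 2j, -2.8 - 2j, 1.7, 1.7. All Re(p)<0: No (unstable)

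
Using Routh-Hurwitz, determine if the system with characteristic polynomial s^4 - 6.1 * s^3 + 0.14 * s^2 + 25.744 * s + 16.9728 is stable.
Routh array:
s^4: [1, 0.14, 16.9728]; s^3: [-6.1, 25.744]; s^2: [4.36033, 16.9728]; s^1: [49.4886]; s^0: [16.9728]
First column: [1, -6.1, 4.36033, 49.4886, 16.9728]. Sign changes = 2.
No, unstable (2 RHP root(s))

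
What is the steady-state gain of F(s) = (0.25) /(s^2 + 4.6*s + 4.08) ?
DC gain = F(0) = num(0)/den(0) = 0.25/4.08 = 0.06127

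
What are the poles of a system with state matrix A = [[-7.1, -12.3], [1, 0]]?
Eigenvalues solve det(λI - A) = 0.
Characteristic polynomial: λ^2 + 7.1*λ + 12.3 = 0.
Factor: (λ + 3)(λ + 4.1) = 0.
Roots: -3, -4.1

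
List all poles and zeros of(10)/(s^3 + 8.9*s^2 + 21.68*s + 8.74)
Set denominator = 0: s^3 + 8.9*s^2 + 21.68*s + 8.74 = (s + 4.6)(s + 3.8)(s + 0.5) = 0 → Poles: -0.5, -3.8, -4.6
Numerator is a nonzero constant (10) → Zeros: none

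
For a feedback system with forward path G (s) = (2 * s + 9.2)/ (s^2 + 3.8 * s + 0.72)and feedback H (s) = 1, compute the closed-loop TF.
Closed-loop T = G/(1+GH).
Numerator: G_num * H_den = 2*s + 9.2.
Denominator: G_den * H_den + G_num * H_num = (s^2 + 3.8*s + 0.72) + (2*s + 9.2) = s^2 + 5.8*s + 9.92.
T(s) = (2*s + 9.2)/(s^2 + 5.8*s + 9.92)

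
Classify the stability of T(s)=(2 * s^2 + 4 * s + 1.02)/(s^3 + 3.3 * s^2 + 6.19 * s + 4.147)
Denominator: s^3 + 3.3*s^2 + 6.19*s + 4.147 = (s + 1.1)(s^2 + 2.2*s + 3.77). Poles: -1.1, -1.1 + 1.6j, -1.1 - 1.6j. Stable (all poles in LHP)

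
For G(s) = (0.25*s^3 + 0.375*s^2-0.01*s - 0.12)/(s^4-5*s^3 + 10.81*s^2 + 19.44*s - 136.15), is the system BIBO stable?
Denominator: s^4 - 5*s^3 + 10.81*s^2 + 19.44*s - 136.15 = (s - 3.5)(s + 2.5)(s^2 - 4*s + 15.56). Poles: -2.5, 2 + 3.4j, 2 - 3.4j, 3.5. All Re(p)<0: No (unstable)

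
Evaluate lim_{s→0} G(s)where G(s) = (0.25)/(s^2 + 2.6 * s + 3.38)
DC gain = G(0) = num(0)/den(0) = 0.25/3.38 = 0.07396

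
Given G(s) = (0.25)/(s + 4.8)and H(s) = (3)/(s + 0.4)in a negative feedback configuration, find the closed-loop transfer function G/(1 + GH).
Closed-loop T = G/(1+GH).
Numerator: G_num * H_den = 0.25*s + 0.1.
Denominator: G_den * H_den + G_num * H_num = (s^2 + 5.2*s + 1.92) + (0.75) = s^2 + 5.2*s + 2.67.
T(s) = (0.25*s + 0.1)/(s^2 + 5.2*s + 2.67)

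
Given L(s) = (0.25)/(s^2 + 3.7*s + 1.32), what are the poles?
Set denominator = 0: s^2 + 3.7*s + 1.32 = (s + 0.4)(s + 3.3) = 0 → Poles: -0.4, -3.3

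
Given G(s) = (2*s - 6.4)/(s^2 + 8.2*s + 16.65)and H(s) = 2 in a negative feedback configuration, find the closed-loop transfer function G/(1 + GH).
Closed-loop T = G/(1+GH).
Numerator: G_num * H_den = 2*s - 6.4.
Denominator: G_den * H_den + G_num * H_num = (s^2 + 8.2*s + 16.65) + (4*s - 12.8) = s^2 + 12.2*s + 3.85.
T(s) = (2*s - 6.4)/(s^2 + 12.2*s + 3.85)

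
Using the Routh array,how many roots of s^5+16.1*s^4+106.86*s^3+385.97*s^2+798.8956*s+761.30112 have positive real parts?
Routh array:
s^5: [1, 106.86, 798.8956]; s^4: [16.1, 385.97, 761.30112]; s^3: [82.8867, 751.61]; s^2: [239.977, 761.30112]; s^1: [488.66]; s^0: [761.30112]
First column: [1, 16.1, 82.8867, 239.977, 488.66, 761.30112]. Sign changes = RHP roots = 0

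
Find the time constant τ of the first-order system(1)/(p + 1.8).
First-order system: τ = -1/pole. Pole = -1.8. τ = -1/(-1.8) = 0.5556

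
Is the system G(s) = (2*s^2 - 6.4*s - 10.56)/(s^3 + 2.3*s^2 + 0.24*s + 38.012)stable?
Denominator: s^3 + 2.3*s^2 + 0.24*s + 38.012 = (s + 4.3)(s^2 - 2*s + 8.84). Poles: -4.3, 1 + 2.8j, 1 - 2.8j. All Re(p)<0: No (unstable)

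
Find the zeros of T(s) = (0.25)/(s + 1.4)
Numerator is a nonzero constant (0.25) → Zeros: none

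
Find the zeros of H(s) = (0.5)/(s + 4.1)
Numerator is a nonzero constant (0.5) → Zeros: none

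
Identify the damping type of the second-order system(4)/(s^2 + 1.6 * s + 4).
Standard form: ωn²/(s²+2ζωn·s+ωn²) gives ωn=2, ζ=0.4.
Underdamped (ζ = 0.4 < 1)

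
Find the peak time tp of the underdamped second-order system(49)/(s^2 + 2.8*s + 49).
Standard form: ωn²/(s²+2ζωn·s+ωn²) → ωn = 7, ζ = 0.2.
ωd = ωn·√(1-ζ²) = 7·√(1-0.2²) = 6.859.
tp = π/ωd = π/6.859 = 0.4581 s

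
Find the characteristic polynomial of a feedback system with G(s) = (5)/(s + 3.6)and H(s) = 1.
Characteristic poly = G_den * H_den + G_num * H_num = (s + 3.6) + (5) = s + 8.6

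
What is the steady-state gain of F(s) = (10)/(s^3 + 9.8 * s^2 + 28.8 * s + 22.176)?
DC gain = F(0) = num(0)/den(0) = 10/22.176 = 0.4509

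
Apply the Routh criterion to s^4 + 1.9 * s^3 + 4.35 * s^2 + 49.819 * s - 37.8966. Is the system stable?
Routh array:
s^4: [1, 4.35, -37.8966]; s^3: [1.9, 49.819]; s^2: [-21.8705, -37.8966]; s^1: [46.5267]; s^0: [-37.8966]
First column: [1, 1.9, -21.8705, 46.5267, -37.8966]. Sign changes = 3.
No, unstable (3 RHP root(s))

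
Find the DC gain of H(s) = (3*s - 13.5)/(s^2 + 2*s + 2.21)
DC gain = H(0) = num(0)/den(0) = -13.5/2.21 = -6.109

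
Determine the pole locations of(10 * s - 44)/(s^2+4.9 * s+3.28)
Set denominator = 0: s^2 + 4.9*s + 3.28 = (s + 0.8)(s + 4.1) = 0 → Poles: -0.8, -4.1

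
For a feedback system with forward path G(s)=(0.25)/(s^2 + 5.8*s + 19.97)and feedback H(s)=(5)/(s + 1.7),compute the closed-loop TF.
Closed-loop T = G/(1+GH).
Numerator: G_num * H_den = 0.25*s + 0.425.
Denominator: G_den * H_den + G_num * H_num = (s^3 + 7.5*s^2 + 29.83*s + 33.949) + (1.25) = s^3 + 7.5*s^2 + 29.83*s + 35.199.
T(s) = (0.25*s + 0.425)/(s^3 + 7.5*s^2 + 29.83*s + 35.199)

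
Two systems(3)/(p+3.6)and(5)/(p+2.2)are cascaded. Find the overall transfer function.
Series: H = H₁ · H₂ = (n₁·n₂)/(d₁·d₂).
Num: n₁·n₂ = 15. Den: d₁·d₂ = p^2 + 5.8*p + 7.92.
H(p) = (15)/(p^2 + 5.8*p + 7.92)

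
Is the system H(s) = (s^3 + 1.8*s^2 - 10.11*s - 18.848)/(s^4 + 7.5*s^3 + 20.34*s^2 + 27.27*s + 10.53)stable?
Denominator: s^4 + 7.5*s^3 + 20.34*s^2 + 27.27*s + 10.53 = (s + 0.6)(s + 3.9)(s^2 + 3*s + 4.5). Poles: -0.6, -1.5 + 1.5j, -1.5 - 1.5j, -3.9. All Re(p)<0: Yes (stable)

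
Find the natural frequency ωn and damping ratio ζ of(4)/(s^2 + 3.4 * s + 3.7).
Underdamped: complex pole -1.7 + 0.9j. ωn = |pole| = 1.924, ζ = -Re(pole)/ωn = 0.8838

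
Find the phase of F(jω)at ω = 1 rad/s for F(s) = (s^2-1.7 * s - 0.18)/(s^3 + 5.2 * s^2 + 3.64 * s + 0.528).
Substitute s = j*1: F(j1) = 0.0355924 + 0.383982j.
∠F(j1) = atan2(Im, Re) = atan2(0.383982, 0.0355924) = 84.70°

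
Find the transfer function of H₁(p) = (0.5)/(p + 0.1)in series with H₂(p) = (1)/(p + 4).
Series: H = H₁ · H₂ = (n₁·n₂)/(d₁·d₂).
Num: n₁·n₂ = 0.5. Den: d₁·d₂ = p^2 + 4.1*p + 0.4.
H(p) = (0.5)/(p^2 + 4.1*p + 0.4)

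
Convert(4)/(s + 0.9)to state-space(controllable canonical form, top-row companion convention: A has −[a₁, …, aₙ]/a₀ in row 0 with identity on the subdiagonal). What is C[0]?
Reachable canonical form: C = numerator coefficients (right-aligned, zero-padded to length n).
num = 4, C = [[4]].
C[0] = 4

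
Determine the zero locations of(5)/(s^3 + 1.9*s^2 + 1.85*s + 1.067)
Numerator is a nonzero constant (5) → Zeros: none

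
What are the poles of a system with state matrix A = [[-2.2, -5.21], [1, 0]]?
Eigenvalues solve det(λI - A) = 0.
Characteristic polynomial: λ^2 + 2.2*λ + 5.21 = 0.
Roots: -1.1 + 2j, -1.1 - 2j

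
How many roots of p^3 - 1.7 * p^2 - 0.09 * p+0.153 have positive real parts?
Factor: p^3 - 1.7*p^2 - 0.09*p + 0.153 = (p - 0.3)(p - 1.7)(p + 0.3).
Roots: -0.3, 0.3, 1.7.
RHP roots (Re>0): 2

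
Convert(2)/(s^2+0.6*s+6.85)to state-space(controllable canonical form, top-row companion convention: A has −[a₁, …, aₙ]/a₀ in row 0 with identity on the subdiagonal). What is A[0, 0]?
Reachable canonical form for den = s^2 + 0.6*s + 6.85: top row of A = -[a₁,a₂,...,aₙ]/a₀, ones on the subdiagonal, zeros elsewhere.
A = [[-0.6, -6.85], [1, 0]].
A[0,0] = -0.6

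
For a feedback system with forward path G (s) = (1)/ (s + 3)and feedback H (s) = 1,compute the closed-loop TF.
Closed-loop T = G/(1+GH).
Numerator: G_num * H_den = 1.
Denominator: G_den * H_den + G_num * H_num = (s + 3) + (1) = s + 4.
T(s) = (1)/(s + 4)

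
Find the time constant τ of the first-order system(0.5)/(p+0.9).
First-order system: τ = -1/pole. Pole = -0.9. τ = -1/(-0.9) = 1.111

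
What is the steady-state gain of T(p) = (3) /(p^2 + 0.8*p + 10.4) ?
DC gain = T(0) = num(0)/den(0) = 3/10.4 = 0.2885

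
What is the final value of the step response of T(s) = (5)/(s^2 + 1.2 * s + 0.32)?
FVT: lim_{t→∞} y(t) = lim_{s→0} s*Y(s) where Y(s) = T(s)/s.
= lim_{s→0} T(s) = T(0) = num(0)/den(0) = 5/0.32 = 15.62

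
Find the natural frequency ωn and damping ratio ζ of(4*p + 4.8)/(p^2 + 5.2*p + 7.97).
Underdamped: complex pole -2.6 + 1.1j. ωn = |pole| = 2.823, ζ = -Re(pole)/ωn = 0.921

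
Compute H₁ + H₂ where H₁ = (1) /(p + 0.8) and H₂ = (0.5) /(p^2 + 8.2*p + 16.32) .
Parallel: H = H₁ + H₂ = (n₁·d₂ + n₂·d₁)/(d₁·d₂).
n₁·d₂ = p^2 + 8.2*p + 16.32. n₂·d₁ = 0.5*p + 0.4. Sum = p^2 + 8.7*p + 16.72. d₁·d₂ = p^3 + 9*p^2 + 22.88*p + 13.056.
H(p) = (p^2 + 8.7*p + 16.72)/(p^3 + 9*p^2 + 22.88*p + 13.056)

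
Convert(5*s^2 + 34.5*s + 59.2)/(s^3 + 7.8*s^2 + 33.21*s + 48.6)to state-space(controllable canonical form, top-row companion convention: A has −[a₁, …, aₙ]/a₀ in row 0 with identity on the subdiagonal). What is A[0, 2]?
Reachable canonical form for den = s^3 + 7.8*s^2 + 33.21*s + 48.6: top row of A = -[a₁,a₂,...,aₙ]/a₀, ones on the subdiagonal, zeros elsewhere.
A = [[-7.8, -33.21, -48.6], [1, 0, 0], [0, 1, 0]].
A[0,2] = -48.6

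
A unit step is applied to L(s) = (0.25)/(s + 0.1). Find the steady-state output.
FVT: lim_{t→∞} y(t) = lim_{s→0} s*Y(s) where Y(s) = L(s)/s.
= lim_{s→0} L(s) = L(0) = num(0)/den(0) = 0.25/0.1 = 2.5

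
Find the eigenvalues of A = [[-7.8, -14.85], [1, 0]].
Eigenvalues solve det(λI - A) = 0.
Characteristic polynomial: λ^2 + 7.8*λ + 14.85 = 0.
Factor: (λ + 3.3)(λ + 4.5) = 0.
Roots: -3.3, -4.5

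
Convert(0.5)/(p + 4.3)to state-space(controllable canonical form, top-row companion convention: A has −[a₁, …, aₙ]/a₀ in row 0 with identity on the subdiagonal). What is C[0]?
Reachable canonical form: C = numerator coefficients (right-aligned, zero-padded to length n).
num = 0.5, C = [[0.5]].
C[0] = 0.5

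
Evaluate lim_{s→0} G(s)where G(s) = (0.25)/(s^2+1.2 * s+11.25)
DC gain = G(0) = num(0)/den(0) = 0.25/11.25 = 0.02222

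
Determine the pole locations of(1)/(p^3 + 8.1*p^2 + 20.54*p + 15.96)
Set denominator = 0: p^3 + 8.1*p^2 + 20.54*p + 15.96 = (p + 2.8)(p + 3.8)(p + 1.5) = 0 → Poles: -1.5, -2.8, -3.8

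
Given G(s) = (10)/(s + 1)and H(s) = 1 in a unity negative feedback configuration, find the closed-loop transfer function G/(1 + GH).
Closed-loop T = G/(1+GH).
Numerator: G_num * H_den = 10.
Denominator: G_den * H_den + G_num * H_num = (s + 1) + (10) = s + 11.
T(s) = (10)/(s + 11)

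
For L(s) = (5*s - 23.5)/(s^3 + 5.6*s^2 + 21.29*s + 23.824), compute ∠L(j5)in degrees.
Substitute s = j*5: L(j5) = 0.163745 - 0.241336j.
∠L(j5) = atan2(Im, Re) = atan2(-0.241336, 0.163745) = -55.84°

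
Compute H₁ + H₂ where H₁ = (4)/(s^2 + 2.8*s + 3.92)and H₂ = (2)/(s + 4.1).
Parallel: H = H₁ + H₂ = (n₁·d₂ + n₂·d₁)/(d₁·d₂).
n₁·d₂ = 4*s + 16.4. n₂·d₁ = 2*s^2 + 5.6*s + 7.84. Sum = 2*s^2 + 9.6*s + 24.24. d₁·d₂ = s^3 + 6.9*s^2 + 15.4*s + 16.072.
H(s) = (2*s^2 + 9.6*s + 24.24)/(s^3 + 6.9*s^2 + 15.4*s + 16.072)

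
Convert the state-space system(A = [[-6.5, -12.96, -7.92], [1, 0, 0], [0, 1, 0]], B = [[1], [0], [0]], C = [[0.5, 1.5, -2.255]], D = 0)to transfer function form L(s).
L(s) = C(sI - A)⁻¹B + D.
Characteristic polynomial det(sI - A) = s^3 + 6.5*s^2 + 12.96*s + 7.92.
Numerator from C·adj(sI-A)·B + D·det(sI-A) = 0.5*s^2 + 1.5*s - 2.255.
L(s) = (0.5*s^2 + 1.5*s - 2.255)/(s^3 + 6.5*s^2 + 12.96*s + 7.92)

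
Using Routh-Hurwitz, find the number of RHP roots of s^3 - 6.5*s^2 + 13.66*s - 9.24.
Routh array:
s^3: [1, 13.66]; s^2: [-6.5, -9.24]; s^1: [12.2385]; s^0: [-9.24]
First column: [1, -6.5, 12.2385, -9.24]. Sign changes = RHP roots = 3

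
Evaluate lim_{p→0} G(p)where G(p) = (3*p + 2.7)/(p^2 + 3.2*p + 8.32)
DC gain = G(0) = num(0)/den(0) = 2.7/8.32 = 0.3245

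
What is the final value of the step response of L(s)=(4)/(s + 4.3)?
FVT: lim_{t→∞} y(t) = lim_{s→0} s*Y(s) where Y(s) = L(s)/s.
= lim_{s→0} L(s) = L(0) = num(0)/den(0) = 4/4.3 = 0.9302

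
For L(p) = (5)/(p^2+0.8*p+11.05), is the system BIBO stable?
Denominator: p^2 + 0.8*p + 11.05. Poles: -0.4 + 3.3j, -0.4 - 3.3j. All Re(p)<0: Yes (stable)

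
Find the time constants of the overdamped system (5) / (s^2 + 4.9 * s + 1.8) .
Overdamped: real poles at -4.5, -0.4. τ = -1/pole → τ₁ = 0.2222, τ₂ = 2.5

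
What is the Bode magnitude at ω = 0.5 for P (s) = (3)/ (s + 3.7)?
Substitute s = j*0.5: P(j0.5) = 0.79627 - 0.107604j.
|P(j0.5)| = sqrt(Re² + Im²) = 0.8035.
20*log₁₀(0.8035) = -1.90 dB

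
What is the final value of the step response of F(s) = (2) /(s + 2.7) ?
FVT: lim_{t→∞} y(t) = lim_{s→0} s*Y(s) where Y(s) = F(s)/s.
= lim_{s→0} F(s) = F(0) = num(0)/den(0) = 2/2.7 = 0.7407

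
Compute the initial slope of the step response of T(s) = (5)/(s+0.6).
IVT: y'(0⁺) = lim_{s→∞} s²·Y(s) = lim_{s→∞} s·T(s).
deg(num) = 0, deg(den) = 1, relative degree = 1, so s·T(s) → (leading num)/(leading den) = 5/1 = 5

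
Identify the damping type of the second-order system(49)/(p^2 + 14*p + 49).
Standard form: ωn²/(p²+2ζωn·p+ωn²) gives ωn=7, ζ=1.
Critically damped (ζ = 1)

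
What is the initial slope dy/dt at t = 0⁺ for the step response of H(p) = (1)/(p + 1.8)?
IVT: y'(0⁺) = lim_{p→∞} p²·Y(p) = lim_{p→∞} p·H(p).
deg(num) = 0, deg(den) = 1, relative degree = 1, so p·H(p) → (leading num)/(leading den) = 1/1 = 1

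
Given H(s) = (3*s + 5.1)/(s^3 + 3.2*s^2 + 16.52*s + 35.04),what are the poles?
Set denominator = 0: s^3 + 3.2*s^2 + 16.52*s + 35.04 = (s + 2.4)(s^2 + 0.8*s + 14.6) = 0 → Poles: -0.4 + 3.8j, -0.4 - 3.8j, -2.4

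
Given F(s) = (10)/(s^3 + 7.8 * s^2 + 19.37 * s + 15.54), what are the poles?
Set denominator = 0: s^3 + 7.8*s^2 + 19.37*s + 15.54 = (s + 2)(s + 3.7)(s + 2.1) = 0 → Poles: -2, -2.1, -3.7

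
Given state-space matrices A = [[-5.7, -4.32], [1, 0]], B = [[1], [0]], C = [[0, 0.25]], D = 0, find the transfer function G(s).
G(s) = C(sI - A)⁻¹B + D.
Characteristic polynomial det(sI - A) = s^2 + 5.7*s + 4.32.
Numerator from C·adj(sI-A)·B + D·det(sI-A) = 0.25.
G(s) = (0.25)/(s^2 + 5.7*s + 4.32)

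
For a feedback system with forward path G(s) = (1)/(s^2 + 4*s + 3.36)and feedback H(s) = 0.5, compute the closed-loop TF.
Closed-loop T = G/(1+GH).
Numerator: G_num * H_den = 1.
Denominator: G_den * H_den + G_num * H_num = (s^2 + 4*s + 3.36) + (0.5) = s^2 + 4*s + 3.86.
T(s) = (1)/(s^2 + 4*s + 3.86)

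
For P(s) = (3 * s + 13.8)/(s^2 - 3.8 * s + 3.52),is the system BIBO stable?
Denominator: s^2 - 3.8*s + 3.52 = (s - 1.6)(s - 2.2). Poles: 1.6, 2.2. All Re(p)<0: No (unstable)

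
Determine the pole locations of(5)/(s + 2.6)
Set denominator = 0: s + 2.6 = 0 → Poles: -2.6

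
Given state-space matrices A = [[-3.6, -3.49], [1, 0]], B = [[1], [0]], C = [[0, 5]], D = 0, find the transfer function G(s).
G(s) = C(sI - A)⁻¹B + D.
Characteristic polynomial det(sI - A) = s^2 + 3.6*s + 3.49.
Numerator from C·adj(sI-A)·B + D·det(sI-A) = 5.
G(s) = (5)/(s^2 + 3.6*s + 3.49)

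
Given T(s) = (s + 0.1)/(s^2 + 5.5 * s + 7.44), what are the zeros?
Set numerator = 0: s + 0.1 = 0 → Zeros: -0.1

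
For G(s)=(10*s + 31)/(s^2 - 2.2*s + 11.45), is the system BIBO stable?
Denominator: s^2 - 2.2*s + 11.45. Poles: 1.1 + 3.2j, 1.1 - 3.2j. All Re(p)<0: No (unstable)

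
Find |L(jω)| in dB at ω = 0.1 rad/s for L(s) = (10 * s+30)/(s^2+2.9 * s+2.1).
Substitute s = j*0.1: L(j0.1) = 14.1481 - 1.48466j.
|L(j0.1)| = sqrt(Re² + Im²) = 14.23.
20*log₁₀(14.23) = 23.06 dB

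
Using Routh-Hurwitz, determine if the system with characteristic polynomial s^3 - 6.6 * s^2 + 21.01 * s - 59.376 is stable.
Routh array:
s^3: [1, 21.01]; s^2: [-6.6, -59.376]; s^1: [12.0136]; s^0: [-59.376]
First column: [1, -6.6, 12.0136, -59.376]. Sign changes = 3.
No, unstable (3 RHP root(s))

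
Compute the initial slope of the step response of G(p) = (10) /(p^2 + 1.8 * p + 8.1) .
IVT: y'(0⁺) = lim_{p→∞} p²·Y(p) = lim_{p→∞} p·G(p).
deg(num) = 0, deg(den) = 2, relative degree = 2 ≥ 2, so p·G(p) → 0. Initial slope = 0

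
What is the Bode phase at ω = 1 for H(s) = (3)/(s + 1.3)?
Substitute s = j*1: H(j1) = 1.44981 - 1.11524j.
∠H(j1) = atan2(Im, Re) = atan2(-1.11524, 1.44981) = -37.57°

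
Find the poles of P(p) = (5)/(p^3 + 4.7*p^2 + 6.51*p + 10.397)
Set denominator = 0: p^3 + 4.7*p^2 + 6.51*p + 10.397 = (p + 3.7)(p^2 + p + 2.81) = 0 → Poles: -0.5 + 1.6j, -0.5 - 1.6j, -3.7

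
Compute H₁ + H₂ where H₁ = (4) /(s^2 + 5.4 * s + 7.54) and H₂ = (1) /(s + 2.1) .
Parallel: H = H₁ + H₂ = (n₁·d₂ + n₂·d₁)/(d₁·d₂).
n₁·d₂ = 4*s + 8.4. n₂·d₁ = s^2 + 5.4*s + 7.54. Sum = s^2 + 9.4*s + 15.94. d₁·d₂ = s^3 + 7.5*s^2 + 18.88*s + 15.834.
H(s) = (s^2 + 9.4*s + 15.94)/(s^3 + 7.5*s^2 + 18.88*s + 15.834)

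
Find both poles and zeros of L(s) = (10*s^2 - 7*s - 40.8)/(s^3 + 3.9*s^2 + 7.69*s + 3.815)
Set denominator = 0: s^3 + 3.9*s^2 + 7.69*s + 3.815 = (s + 0.7)(s^2 + 3.2*s + 5.45) = 0 → Poles: -0.7, -1.6 + 1.7j, -1.6 - 1.7j
Set numerator = 0: 10*s^2 - 7*s - 40.8 = 10*(s - 2.4)(s + 1.7) = 0 → Zeros: -1.7, 2.4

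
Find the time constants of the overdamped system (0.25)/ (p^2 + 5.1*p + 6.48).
Overdamped: real poles at -2.4, -2.7. τ = -1/pole → τ₁ = 0.4167, τ₂ = 0.3704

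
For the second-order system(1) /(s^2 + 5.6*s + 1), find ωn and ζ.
Standard form: ωn²/(s²+2ζωn·s+ωn²).
const=1=ωn² → ωn=1, s coeff=5.6=2ζωn → ζ=2.8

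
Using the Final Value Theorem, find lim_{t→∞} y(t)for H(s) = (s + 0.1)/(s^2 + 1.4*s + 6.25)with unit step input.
FVT: lim_{t→∞} y(t) = lim_{s→0} s*Y(s) where Y(s) = H(s)/s.
= lim_{s→0} H(s) = H(0) = num(0)/den(0) = 0.1/6.25 = 0.016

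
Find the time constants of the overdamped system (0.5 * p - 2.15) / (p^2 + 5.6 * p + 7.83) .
Overdamped: real poles at -2.9, -2.7. τ = -1/pole → τ₁ = 0.3448, τ₂ = 0.3704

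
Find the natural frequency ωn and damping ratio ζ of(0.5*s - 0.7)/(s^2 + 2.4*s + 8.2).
Underdamped: complex pole -1.2 + 2.6j. ωn = |pole| = 2.864, ζ = -Re(pole)/ωn = 0.4191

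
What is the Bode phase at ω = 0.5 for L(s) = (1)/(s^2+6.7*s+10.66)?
Substitute s = j*0.5: L(j0.5) = 0.087047 - 0.0280122j.
∠L(j0.5) = atan2(Im, Re) = atan2(-0.0280122, 0.087047) = -17.84°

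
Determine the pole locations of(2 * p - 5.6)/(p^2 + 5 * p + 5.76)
Set denominator = 0: p^2 + 5*p + 5.76 = (p + 3.2)(p + 1.8) = 0 → Poles: -1.8, -3.2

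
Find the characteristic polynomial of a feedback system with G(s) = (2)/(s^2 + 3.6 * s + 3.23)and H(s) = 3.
Characteristic poly = G_den * H_den + G_num * H_num = (s^2 + 3.6*s + 3.23) + (6) = s^2 + 3.6*s + 9.23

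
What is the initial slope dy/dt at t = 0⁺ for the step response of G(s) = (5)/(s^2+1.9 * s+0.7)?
IVT: y'(0⁺) = lim_{s→∞} s²·Y(s) = lim_{s→∞} s·G(s).
deg(num) = 0, deg(den) = 2, relative degree = 2 ≥ 2, so s·G(s) → 0. Initial slope = 0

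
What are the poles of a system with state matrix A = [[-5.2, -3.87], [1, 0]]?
Eigenvalues solve det(λI - A) = 0.
Characteristic polynomial: λ^2 + 5.2*λ + 3.87 = 0.
Factor: (λ + 0.9)(λ + 4.3) = 0.
Roots: -0.9, -4.3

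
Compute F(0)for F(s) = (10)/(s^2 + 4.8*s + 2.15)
DC gain = F(0) = num(0)/den(0) = 10/2.15 = 4.651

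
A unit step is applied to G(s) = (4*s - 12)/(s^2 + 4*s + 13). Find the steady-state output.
FVT: lim_{t→∞} y(t) = lim_{s→0} s*Y(s) where Y(s) = G(s)/s.
= lim_{s→0} G(s) = G(0) = num(0)/den(0) = -12/13 = -0.9231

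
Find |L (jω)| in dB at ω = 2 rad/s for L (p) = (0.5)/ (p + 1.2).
Substitute p = j*2: L(j2) = 0.110294 - 0.183824j.
|L(j2)| = sqrt(Re² + Im²) = 0.2144.
20*log₁₀(0.2144) = -13.38 dB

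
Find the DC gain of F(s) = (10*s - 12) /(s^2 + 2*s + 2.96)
DC gain = F(0) = num(0)/den(0) = -12/2.96 = -4.054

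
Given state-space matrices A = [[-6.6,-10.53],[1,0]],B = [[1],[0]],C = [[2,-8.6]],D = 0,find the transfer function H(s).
H(s) = C(sI - A)⁻¹B + D.
Characteristic polynomial det(sI - A) = s^2 + 6.6*s + 10.53.
Numerator from C·adj(sI-A)·B + D·det(sI-A) = 2*s - 8.6.
H(s) = (2*s - 8.6)/(s^2 + 6.6*s + 10.53)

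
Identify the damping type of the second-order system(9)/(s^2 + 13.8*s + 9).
Standard form: ωn²/(s²+2ζωn·s+ωn²) gives ωn=3, ζ=2.3.
Overdamped (ζ = 2.3 > 1)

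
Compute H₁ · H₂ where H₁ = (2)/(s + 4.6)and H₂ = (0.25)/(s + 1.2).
Series: H = H₁ · H₂ = (n₁·n₂)/(d₁·d₂).
Num: n₁·n₂ = 0.5. Den: d₁·d₂ = s^2 + 5.8*s + 5.52.
H(s) = (0.5)/(s^2 + 5.8*s + 5.52)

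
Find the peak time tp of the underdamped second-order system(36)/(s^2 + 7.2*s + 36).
Standard form: ωn²/(s²+2ζωn·s+ωn²) → ωn = 6, ζ = 0.6.
ωd = ωn·√(1-ζ²) = 6·√(1-0.6²) = 4.8.
tp = π/ωd = π/4.8 = 0.6545 s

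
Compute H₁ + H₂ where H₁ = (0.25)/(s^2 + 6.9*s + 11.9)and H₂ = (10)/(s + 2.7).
Parallel: H = H₁ + H₂ = (n₁·d₂ + n₂·d₁)/(d₁·d₂).
n₁·d₂ = 0.25*s + 0.675. n₂·d₁ = 10*s^2 + 69*s + 119. Sum = 10*s^2 + 69.25*s + 119.675. d₁·d₂ = s^3 + 9.6*s^2 + 30.53*s + 32.13.
H(s) = (10*s^2 + 69.25*s + 119.675)/(s^3 + 9.6*s^2 + 30.53*s + 32.13)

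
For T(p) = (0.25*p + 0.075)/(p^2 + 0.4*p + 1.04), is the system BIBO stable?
Denominator: p^2 + 0.4*p + 1.04. Poles: -0.2 + 1j, -0.2 - 1j. All Re(p)<0: Yes (stable)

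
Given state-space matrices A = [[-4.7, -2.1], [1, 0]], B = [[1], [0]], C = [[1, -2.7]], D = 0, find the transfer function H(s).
H(s) = C(sI - A)⁻¹B + D.
Characteristic polynomial det(sI - A) = s^2 + 4.7*s + 2.1.
Numerator from C·adj(sI-A)·B + D·det(sI-A) = s - 2.7.
H(s) = (s - 2.7)/(s^2 + 4.7*s + 2.1)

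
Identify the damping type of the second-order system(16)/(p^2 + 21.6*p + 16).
Standard form: ωn²/(p²+2ζωn·p+ωn²) gives ωn=4, ζ=2.7.
Overdamped (ζ = 2.7 > 1)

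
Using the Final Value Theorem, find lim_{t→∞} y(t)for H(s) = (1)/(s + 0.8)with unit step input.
FVT: lim_{t→∞} y(t) = lim_{s→0} s*Y(s) where Y(s) = H(s)/s.
= lim_{s→0} H(s) = H(0) = num(0)/den(0) = 1/0.8 = 1.25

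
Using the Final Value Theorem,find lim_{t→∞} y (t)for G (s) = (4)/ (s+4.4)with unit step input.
FVT: lim_{t→∞} y(t) = lim_{s→0} s*Y(s) where Y(s) = G(s)/s.
= lim_{s→0} G(s) = G(0) = num(0)/den(0) = 4/4.4 = 0.9091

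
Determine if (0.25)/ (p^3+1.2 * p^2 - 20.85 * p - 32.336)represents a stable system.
Denominator: p^3 + 1.2*p^2 - 20.85*p - 32.336 = (p - 4.7)(p + 4.3)(p + 1.6). Poles: -1.6, -4.3, 4.7. All Re(p)<0: No (unstable)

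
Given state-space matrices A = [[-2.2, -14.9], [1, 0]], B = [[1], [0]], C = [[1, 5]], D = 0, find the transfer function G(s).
G(s) = C(sI - A)⁻¹B + D.
Characteristic polynomial det(sI - A) = s^2 + 2.2*s + 14.9.
Numerator from C·adj(sI-A)·B + D·det(sI-A) = s + 5.
G(s) = (s + 5)/(s^2 + 2.2*s + 14.9)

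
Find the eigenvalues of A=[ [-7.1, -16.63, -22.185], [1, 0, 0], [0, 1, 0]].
Eigenvalues solve det(λI - A) = 0.
Characteristic polynomial: λ^3 + 7.1*λ^2 + 16.63*λ + 22.185 = 0.
Factor: (λ + 4.5)(λ^2 + 2.6*λ + 4.93) = 0.
Roots: -1.3 + 1.8j, -1.3 - 1.8j, -4.5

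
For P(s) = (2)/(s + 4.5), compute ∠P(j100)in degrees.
Substitute s = j*100: P(j100) = 0.000898181 - 0.0199596j.
∠P(j100) = atan2(Im, Re) = atan2(-0.0199596, 0.000898181) = -87.42°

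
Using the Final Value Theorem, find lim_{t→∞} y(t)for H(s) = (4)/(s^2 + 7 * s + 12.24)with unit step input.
FVT: lim_{t→∞} y(t) = lim_{s→0} s*Y(s) where Y(s) = H(s)/s.
= lim_{s→0} H(s) = H(0) = num(0)/den(0) = 4/12.24 = 0.3268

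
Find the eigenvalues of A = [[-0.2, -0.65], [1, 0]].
Eigenvalues solve det(λI - A) = 0.
Characteristic polynomial: λ^2 + 0.2*λ + 0.65 = 0.
Roots: -0.1 + 0.8j, -0.1 - 0.8j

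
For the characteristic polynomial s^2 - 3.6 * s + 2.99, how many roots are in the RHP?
s^2 - 3.6*s + 2.99 = (s - 1.3)(s - 2.3). Poles: 1.3, 2.3. RHP poles (Re>0): 2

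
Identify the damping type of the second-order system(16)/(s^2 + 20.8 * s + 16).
Standard form: ωn²/(s²+2ζωn·s+ωn²) gives ωn=4, ζ=2.6.
Overdamped (ζ = 2.6 > 1)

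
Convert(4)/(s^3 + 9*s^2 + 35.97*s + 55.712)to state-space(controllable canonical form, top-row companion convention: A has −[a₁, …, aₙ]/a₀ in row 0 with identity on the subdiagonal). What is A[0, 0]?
Reachable canonical form for den = s^3 + 9*s^2 + 35.97*s + 55.712: top row of A = -[a₁,a₂,...,aₙ]/a₀, ones on the subdiagonal, zeros elsewhere.
A = [[-9, -35.97, -55.712], [1, 0, 0], [0, 1, 0]].
A[0,0] = -9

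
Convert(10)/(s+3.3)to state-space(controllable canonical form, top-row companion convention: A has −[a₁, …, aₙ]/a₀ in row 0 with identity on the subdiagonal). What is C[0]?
Reachable canonical form: C = numerator coefficients (right-aligned, zero-padded to length n).
num = 10, C = [[10]].
C[0] = 10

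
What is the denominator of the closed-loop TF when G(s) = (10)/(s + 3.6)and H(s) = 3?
Characteristic poly = G_den * H_den + G_num * H_num = (s + 3.6) + (30) = s + 33.6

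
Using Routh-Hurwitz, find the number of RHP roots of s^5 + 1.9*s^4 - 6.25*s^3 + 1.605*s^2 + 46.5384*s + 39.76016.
Routh array:
s^5: [1, -6.25, 46.5384]; s^4: [1.9, 1.605, 39.76016]; s^3: [-7.09474, 25.612]; s^2: [8.464, 39.76016]; s^1: [58.94]; s^0: [39.76016]
First column: [1, 1.9, -7.09474, 8.464, 58.94, 39.76016]. Sign changes = RHP roots = 2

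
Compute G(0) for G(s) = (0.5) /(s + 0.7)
DC gain = G(0) = num(0)/den(0) = 0.5/0.7 = 0.7143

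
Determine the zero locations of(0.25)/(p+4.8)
Numerator is a nonzero constant (0.25) → Zeros: none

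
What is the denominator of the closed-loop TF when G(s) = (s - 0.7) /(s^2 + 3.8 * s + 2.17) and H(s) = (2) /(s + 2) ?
Characteristic poly = G_den * H_den + G_num * H_num = (s^3 + 5.8*s^2 + 9.77*s + 4.34) + (2*s - 1.4) = s^3 + 5.8*s^2 + 11.77*s + 2.94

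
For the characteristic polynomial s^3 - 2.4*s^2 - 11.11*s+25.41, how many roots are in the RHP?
s^3 - 2.4*s^2 - 11.11*s + 25.41 = (s - 3.5)(s - 2.2)(s + 3.3). Poles: -3.3, 2.2, 3.5. RHP poles (Re>0): 2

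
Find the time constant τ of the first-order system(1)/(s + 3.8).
First-order system: τ = -1/pole. Pole = -3.8. τ = -1/(-3.8) = 0.2632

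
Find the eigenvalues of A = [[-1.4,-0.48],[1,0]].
Eigenvalues solve det(λI - A) = 0.
Characteristic polynomial: λ^2 + 1.4*λ + 0.48 = 0.
Factor: (λ + 0.6)(λ + 0.8) = 0.
Roots: -0.6, -0.8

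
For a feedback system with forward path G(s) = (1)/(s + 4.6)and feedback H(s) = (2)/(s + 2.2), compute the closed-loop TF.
Closed-loop T = G/(1+GH).
Numerator: G_num * H_den = s + 2.2.
Denominator: G_den * H_den + G_num * H_num = (s^2 + 6.8*s + 10.12) + (2) = s^2 + 6.8*s + 12.12.
T(s) = (s + 2.2)/(s^2 + 6.8*s + 12.12)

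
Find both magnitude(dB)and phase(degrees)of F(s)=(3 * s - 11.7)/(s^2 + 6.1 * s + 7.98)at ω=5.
Substitute s = j*5: F(j5) = 0.538255 + 0.0832425j.
|F| = 20*log₁₀(sqrt(Re²+Im²)) = -5.28 dB.
∠F = atan2(Im, Re) = 8.79°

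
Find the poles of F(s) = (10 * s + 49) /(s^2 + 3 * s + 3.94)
Set denominator = 0: s^2 + 3*s + 3.94 = 0 → Poles: -1.5 + 1.3j, -1.5 - 1.3j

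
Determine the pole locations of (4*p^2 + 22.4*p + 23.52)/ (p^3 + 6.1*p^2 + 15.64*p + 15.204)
Set denominator = 0: p^3 + 6.1*p^2 + 15.64*p + 15.204 = (p + 2.1)(p^2 + 4*p + 7.24) = 0 → Poles: -2 + 1.8j, -2 - 1.8j, -2.1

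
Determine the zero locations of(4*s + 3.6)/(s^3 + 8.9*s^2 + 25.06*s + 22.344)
Set numerator = 0: 4*s + 3.6 = 0 → Zeros: -0.9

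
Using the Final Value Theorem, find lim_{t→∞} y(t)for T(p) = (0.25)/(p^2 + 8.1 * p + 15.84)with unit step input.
FVT: lim_{t→∞} y(t) = lim_{p→0} p*Y(p) where Y(p) = T(p)/p.
= lim_{p→0} T(p) = T(0) = num(0)/den(0) = 0.25/15.84 = 0.01578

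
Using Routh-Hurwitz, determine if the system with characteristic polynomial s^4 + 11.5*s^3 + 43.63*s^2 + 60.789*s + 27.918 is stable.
Routh array:
s^4: [1, 43.63, 27.918]; s^3: [11.5, 60.789]; s^2: [38.344, 27.918]; s^1: [52.4159]; s^0: [27.918]
First column: [1, 11.5, 38.344, 52.4159, 27.918]. Sign changes = 0.
Yes, stable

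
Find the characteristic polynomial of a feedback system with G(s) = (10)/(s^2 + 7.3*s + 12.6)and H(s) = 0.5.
Characteristic poly = G_den * H_den + G_num * H_num = (s^2 + 7.3*s + 12.6) + (5) = s^2 + 7.3*s + 17.6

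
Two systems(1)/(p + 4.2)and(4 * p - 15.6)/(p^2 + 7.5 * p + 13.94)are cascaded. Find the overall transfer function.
Series: H = H₁ · H₂ = (n₁·n₂)/(d₁·d₂).
Num: n₁·n₂ = 4*p - 15.6. Den: d₁·d₂ = p^3 + 11.7*p^2 + 45.44*p + 58.548.
H(p) = (4*p - 15.6)/(p^3 + 11.7*p^2 + 45.44*p + 58.548)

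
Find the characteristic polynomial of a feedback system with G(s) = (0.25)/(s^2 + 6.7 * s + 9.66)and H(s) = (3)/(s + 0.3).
Characteristic poly = G_den * H_den + G_num * H_num = (s^3 + 7*s^2 + 11.67*s + 2.898) + (0.75) = s^3 + 7*s^2 + 11.67*s + 3.648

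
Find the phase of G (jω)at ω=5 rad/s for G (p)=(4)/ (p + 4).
Substitute p = j*5: G(j5) = 0.390244 - 0.487805j.
∠G(j5) = atan2(Im, Re) = atan2(-0.487805, 0.390244) = -51.34°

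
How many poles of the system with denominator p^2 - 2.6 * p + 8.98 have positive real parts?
Poles: 1.3 + 2.7j, 1.3 - 2.7j. RHP poles (Re>0): 2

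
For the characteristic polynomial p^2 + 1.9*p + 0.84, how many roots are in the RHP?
p^2 + 1.9*p + 0.84 = (p + 0.7)(p + 1.2). Poles: -0.7, -1.2. RHP poles (Re>0): 0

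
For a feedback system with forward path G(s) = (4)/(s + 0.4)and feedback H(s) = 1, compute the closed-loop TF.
Closed-loop T = G/(1+GH).
Numerator: G_num * H_den = 4.
Denominator: G_den * H_den + G_num * H_num = (s + 0.4) + (4) = s + 4.4.
T(s) = (4)/(s + 4.4)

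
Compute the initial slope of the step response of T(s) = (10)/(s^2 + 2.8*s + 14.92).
IVT: y'(0⁺) = lim_{s→∞} s²·Y(s) = lim_{s→∞} s·T(s).
deg(num) = 0, deg(den) = 2, relative degree = 2 ≥ 2, so s·T(s) → 0. Initial slope = 0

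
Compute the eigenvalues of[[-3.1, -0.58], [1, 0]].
Eigenvalues solve det(λI - A) = 0.
Characteristic polynomial: λ^2 + 3.1*λ + 0.58 = 0.
Factor: (λ + 0.2)(λ + 2.9) = 0.
Roots: -0.2, -2.9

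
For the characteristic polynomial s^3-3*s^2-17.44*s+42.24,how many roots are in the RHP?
s^3 - 3*s^2 - 17.44*s + 42.24 = (s - 4.8)(s - 2.2)(s + 4). Poles: -4, 2.2, 4.8. RHP poles (Re>0): 2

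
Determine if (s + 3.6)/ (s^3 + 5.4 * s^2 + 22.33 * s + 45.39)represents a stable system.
Denominator: s^3 + 5.4*s^2 + 22.33*s + 45.39 = (s + 3)(s^2 + 2.4*s + 15.13). Poles: -1.2 + 3.7j, -1.2 - 3.7j, -3. All Re(p)<0: Yes (stable)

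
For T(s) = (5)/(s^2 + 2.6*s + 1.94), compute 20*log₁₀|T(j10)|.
Substitute s = j*10: T(j10) = -0.04764 - 0.0126315j.
|T(j10)| = sqrt(Re² + Im²) = 0.04929.
20*log₁₀(0.04929) = -26.15 dB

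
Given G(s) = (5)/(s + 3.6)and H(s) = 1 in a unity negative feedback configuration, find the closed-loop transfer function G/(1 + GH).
Closed-loop T = G/(1+GH).
Numerator: G_num * H_den = 5.
Denominator: G_den * H_den + G_num * H_num = (s + 3.6) + (5) = s + 8.6.
T(s) = (5)/(s + 8.6)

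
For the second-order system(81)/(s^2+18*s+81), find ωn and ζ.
Standard form: ωn²/(s²+2ζωn·s+ωn²).
const=81=ωn² → ωn=9, s coeff=18=2ζωn → ζ=1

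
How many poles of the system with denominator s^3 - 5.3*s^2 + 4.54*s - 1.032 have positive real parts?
s^3 - 5.3*s^2 + 4.54*s - 1.032 = (s - 0.4)(s - 0.6)(s - 4.3). Poles: 0.4, 0.6, 4.3. RHP poles (Re>0): 3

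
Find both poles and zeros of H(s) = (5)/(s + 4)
Set denominator = 0: s + 4 = 0 → Poles: -4
Numerator is a nonzero constant (5) → Zeros: none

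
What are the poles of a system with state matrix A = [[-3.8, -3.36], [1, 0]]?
Eigenvalues solve det(λI - A) = 0.
Characteristic polynomial: λ^2 + 3.8*λ + 3.36 = 0.
Factor: (λ + 1.4)(λ + 2.4) = 0.
Roots: -1.4, -2.4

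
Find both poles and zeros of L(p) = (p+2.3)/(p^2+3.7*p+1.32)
Set denominator = 0: p^2 + 3.7*p + 1.32 = (p + 0.4)(p + 3.3) = 0 → Poles: -0.4, -3.3
Set numerator = 0: p + 2.3 = 0 → Zeros: -2.3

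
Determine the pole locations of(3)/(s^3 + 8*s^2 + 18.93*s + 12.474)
Set denominator = 0: s^3 + 8*s^2 + 18.93*s + 12.474 = (s + 2.7)(s + 4.2)(s + 1.1) = 0 → Poles: -1.1, -2.7, -4.2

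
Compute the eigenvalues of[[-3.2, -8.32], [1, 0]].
Eigenvalues solve det(λI - A) = 0.
Characteristic polynomial: λ^2 + 3.2*λ + 8.32 = 0.
Roots: -1.6 + 2.4j, -1.6 - 2.4j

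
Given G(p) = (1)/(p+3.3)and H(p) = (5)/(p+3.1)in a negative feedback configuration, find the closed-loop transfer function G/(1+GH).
Closed-loop T = G/(1+GH).
Numerator: G_num * H_den = p + 3.1.
Denominator: G_den * H_den + G_num * H_num = (p^2 + 6.4*p + 10.23) + (5) = p^2 + 6.4*p + 15.23.
T(p) = (p + 3.1)/(p^2 + 6.4*p + 15.23)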